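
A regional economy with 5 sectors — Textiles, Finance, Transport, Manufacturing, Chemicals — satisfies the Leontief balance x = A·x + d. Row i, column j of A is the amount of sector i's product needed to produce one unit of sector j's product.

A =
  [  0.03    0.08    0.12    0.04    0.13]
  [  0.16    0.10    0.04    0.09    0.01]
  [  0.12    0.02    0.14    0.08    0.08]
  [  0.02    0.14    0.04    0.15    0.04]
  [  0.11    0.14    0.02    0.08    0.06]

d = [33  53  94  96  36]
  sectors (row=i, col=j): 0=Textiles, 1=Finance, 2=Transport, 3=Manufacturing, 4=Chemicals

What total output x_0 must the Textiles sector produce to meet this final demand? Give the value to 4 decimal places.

Form M = I − A:
  [  0.97   -0.08   -0.12   -0.04   -0.13]
  [ -0.16    0.90   -0.04   -0.09   -0.01]
  [ -0.12   -0.02    0.86   -0.08   -0.08]
  [ -0.02   -0.14   -0.04    0.85   -0.04]
  [ -0.11   -0.14   -0.02   -0.08    0.94]
Leontief inverse L = M⁻¹:
  [  1.0969    0.1433    0.1683    0.0988    0.1718]
  [  0.2127    1.1636    0.0919    0.1471    0.0559]
  [  0.1811    0.0860    1.2018    0.1434    0.1343]
  [  0.0774    0.2089    0.0788    1.2164    0.0714]
  [  0.1705    0.2097    0.0657    0.1400    1.1012]
Total output x = L · d:
  x_0 = 1.0969·33 + 0.1433·53 + 0.1683·94 + 0.0988·96 + 0.1718·36 = 75.2838
  x_1 = 0.2127·33 + 1.1636·53 + 0.0919·94 + 0.1471·96 + 0.0559·36 = 93.4702
  x_2 = 0.1811·33 + 0.0860·53 + 1.2018·94 + 0.1434·96 + 0.1343·36 = 142.1082
  x_3 = 0.0774·33 + 0.2089·53 + 0.0788·94 + 1.2164·96 + 0.0714·36 = 140.3715
  x_4 = 0.1705·33 + 0.2097·53 + 0.0657·94 + 0.1400·96 + 1.1012·36 = 75.9989

75.2838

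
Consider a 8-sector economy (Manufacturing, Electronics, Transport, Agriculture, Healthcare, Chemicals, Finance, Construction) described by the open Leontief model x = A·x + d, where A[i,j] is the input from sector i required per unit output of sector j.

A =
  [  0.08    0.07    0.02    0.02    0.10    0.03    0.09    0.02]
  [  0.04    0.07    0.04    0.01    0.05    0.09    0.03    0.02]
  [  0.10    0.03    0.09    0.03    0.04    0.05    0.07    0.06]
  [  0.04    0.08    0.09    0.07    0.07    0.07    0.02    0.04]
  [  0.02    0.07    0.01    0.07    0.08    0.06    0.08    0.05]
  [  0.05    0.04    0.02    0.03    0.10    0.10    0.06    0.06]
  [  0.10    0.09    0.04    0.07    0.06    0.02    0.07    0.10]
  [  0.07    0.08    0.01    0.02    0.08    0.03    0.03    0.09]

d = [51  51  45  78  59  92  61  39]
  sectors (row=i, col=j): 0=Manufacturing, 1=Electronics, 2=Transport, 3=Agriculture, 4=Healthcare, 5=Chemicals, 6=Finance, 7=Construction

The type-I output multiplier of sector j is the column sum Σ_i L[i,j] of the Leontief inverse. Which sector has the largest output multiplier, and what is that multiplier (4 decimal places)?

Form M = I − A:
  [  0.92   -0.07   -0.02   -0.02   -0.10   -0.03   -0.09   -0.02]
  [ -0.04    0.93   -0.04   -0.01   -0.05   -0.09   -0.03   -0.02]
  [ -0.10   -0.03    0.91   -0.03   -0.04   -0.05   -0.07   -0.06]
  [ -0.04   -0.08   -0.09    0.93   -0.07   -0.07   -0.02   -0.04]
  [ -0.02   -0.07   -0.01   -0.07    0.92   -0.06   -0.08   -0.05]
  [ -0.05   -0.04   -0.02   -0.03   -0.10    0.90   -0.06   -0.06]
  [ -0.10   -0.09   -0.04   -0.07   -0.06   -0.02    0.93   -0.10]
  [ -0.07   -0.08   -0.01   -0.02   -0.08   -0.03   -0.03    0.91]
Leontief inverse L = M⁻¹:
  [  1.1266    0.1244    0.0455    0.0529    0.1574    0.0722    0.1378    0.0614]
  [  0.0768    1.1097    0.0612    0.0332    0.0968    0.1292    0.0669    0.0528]
  [  0.1573    0.0863    1.1221    0.0628    0.1029    0.0943    0.1222    0.1074]
  [  0.0908    0.1349    0.1251    1.1035    0.1317    0.1224    0.0682    0.0845]
  [  0.0653    0.1255    0.0386    0.1044    1.1384    0.1068    0.1234    0.0945]
  [  0.0979    0.0959    0.0458    0.0645    0.1640    1.1484    0.1090    0.1068]
  [  0.1605    0.1588    0.0753    0.1078    0.1321    0.0727    1.1249    0.1524]
  [  0.1114    0.1305    0.0313    0.0468    0.1345    0.0703    0.0708    1.1281]
Total output x = L · d:
  x_0 = 1.1266·51 + 0.1244·51 + 0.0455·45 + 0.0529·78 + 0.1574·59 + 0.0722·92 + 0.1378·61 + 0.0614·39 = 96.7045
  x_1 = 0.0768·51 + 1.1097·51 + 0.0612·45 + 0.0332·78 + 0.0968·59 + 0.1292·92 + 0.0669·61 + 0.0528·39 = 89.5925
  x_2 = 0.1573·51 + 0.0863·51 + 1.1221·45 + 0.0628·78 + 0.1029·59 + 0.0943·92 + 0.1222·61 + 0.1074·39 = 94.2018
  x_3 = 0.0908·51 + 0.1349·51 + 0.1251·45 + 1.1035·78 + 0.1317·59 + 0.1224·92 + 0.0682·61 + 0.0845·39 = 129.7059
  x_4 = 0.0653·51 + 0.1255·51 + 0.0386·45 + 0.1044·78 + 1.1384·59 + 0.1068·92 + 0.1234·61 + 0.0945·39 = 107.8152
  x_5 = 0.0979·51 + 0.0959·51 + 0.0458·45 + 0.0645·78 + 0.1640·59 + 1.1484·92 + 0.1090·61 + 0.1068·39 = 143.1222
  x_6 = 0.1605·51 + 0.1588·51 + 0.0753·45 + 0.1078·78 + 0.1321·59 + 0.0727·92 + 1.1249·61 + 0.1524·39 = 117.1228
  x_7 = 0.1114·51 + 0.1305·51 + 0.0313·45 + 0.0468·78 + 0.1345·59 + 0.0703·92 + 0.0708·61 + 1.1281·39 = 80.1158
Output multipliers (column sums of L):
  Manufacturing: 1.8865
  Electronics: 1.9659
  Transport: 1.5450
  Agriculture: 1.5760
  Healthcare: 2.0577
  Chemicals: 1.8163
  Finance: 1.8233
  Construction: 1.7879

Healthcare (2.0577)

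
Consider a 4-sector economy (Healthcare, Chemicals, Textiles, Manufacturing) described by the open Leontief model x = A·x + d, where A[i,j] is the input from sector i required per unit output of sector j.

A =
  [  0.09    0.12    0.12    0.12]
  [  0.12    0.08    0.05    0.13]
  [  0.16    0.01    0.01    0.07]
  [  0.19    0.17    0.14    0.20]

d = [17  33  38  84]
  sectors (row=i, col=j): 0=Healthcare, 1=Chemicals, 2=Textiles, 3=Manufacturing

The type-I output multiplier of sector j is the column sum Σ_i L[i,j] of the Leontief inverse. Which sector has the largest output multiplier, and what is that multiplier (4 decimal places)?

Healthcare (2.0259)

Form M = I − A:
  [  0.91   -0.12   -0.12   -0.12]
  [ -0.12    0.92   -0.05   -0.13]
  [ -0.16   -0.01    0.99   -0.07]
  [ -0.19   -0.17   -0.14    0.80]
Leontief inverse L = M⁻¹:
  [  1.2069    0.2021    0.1891    0.2304]
  [  0.2223    1.1601    0.1184    0.2322]
  [  0.2237    0.0660    1.0599    0.1370]
  [  0.3730    0.3061    0.2555    1.3780]
Total output x = L · d:
  x_0 = 1.2069·17 + 0.2021·33 + 0.1891·38 + 0.2304·84 = 53.7247
  x_1 = 0.2223·17 + 1.1601·33 + 0.1184·38 + 0.2322·84 = 66.0690
  x_2 = 0.2237·17 + 0.0660·33 + 1.0599·38 + 0.1370·84 = 57.7679
  x_3 = 0.3730·17 + 0.3061·33 + 0.2555·38 + 1.3780·84 = 141.9087
Output multipliers (column sums of L):
  Healthcare: 2.0259
  Chemicals: 1.7343
  Textiles: 1.6229
  Manufacturing: 1.9777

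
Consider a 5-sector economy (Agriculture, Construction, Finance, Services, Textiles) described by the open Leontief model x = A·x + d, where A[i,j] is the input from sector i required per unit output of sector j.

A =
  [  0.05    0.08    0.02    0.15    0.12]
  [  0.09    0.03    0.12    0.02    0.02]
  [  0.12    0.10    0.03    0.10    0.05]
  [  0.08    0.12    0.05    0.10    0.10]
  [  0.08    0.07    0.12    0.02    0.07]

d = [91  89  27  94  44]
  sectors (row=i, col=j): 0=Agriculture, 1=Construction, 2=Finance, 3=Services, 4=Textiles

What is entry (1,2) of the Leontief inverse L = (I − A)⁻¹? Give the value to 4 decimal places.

L[1,2] = 0.1447

Form M = I − A:
  [  0.95   -0.08   -0.02   -0.15   -0.12]
  [ -0.09    0.97   -0.12   -0.02   -0.02]
  [ -0.12   -0.10    0.97   -0.10   -0.05]
  [ -0.08   -0.12   -0.05    0.90   -0.10]
  [ -0.08   -0.07   -0.12   -0.02    0.93]
Leontief inverse L = M⁻¹:
  [  1.1056    0.1354    0.0709    0.1989    0.1708]
  [  0.1293    1.0682    0.1447    0.0626    0.0542]
  [  0.1712    0.1509    1.0733    0.1534    0.0995]
  [  0.1395    0.1757    0.1028    1.1530    0.1513]
  [  0.1299    0.1153    0.1577    0.0664    1.1101]
Total output x = L · d:
  x_0 = 1.1056·91 + 0.1354·89 + 0.0709·27 + 0.1989·94 + 0.1708·44 = 140.7883
  x_1 = 0.1293·91 + 1.0682·89 + 0.1447·27 + 0.0626·94 + 0.0542·44 = 119.0067
  x_2 = 0.1712·91 + 0.1509·89 + 1.0733·27 + 0.1534·94 + 0.0995·44 = 76.7843
  x_3 = 0.1395·91 + 0.1757·89 + 0.1028·27 + 1.1530·94 + 0.1513·44 = 146.1402
  x_4 = 0.1299·91 + 0.1153·89 + 0.1577·27 + 0.0664·94 + 1.1101·44 = 81.4306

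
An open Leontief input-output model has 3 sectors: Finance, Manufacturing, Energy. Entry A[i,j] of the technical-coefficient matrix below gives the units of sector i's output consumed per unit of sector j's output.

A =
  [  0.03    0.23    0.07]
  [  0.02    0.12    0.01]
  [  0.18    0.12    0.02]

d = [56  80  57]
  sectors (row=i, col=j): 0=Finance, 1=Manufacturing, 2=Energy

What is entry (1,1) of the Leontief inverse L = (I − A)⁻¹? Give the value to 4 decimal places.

L[1,1] = 1.1450

Form M = I − A:
  [  0.97   -0.23   -0.07]
  [ -0.02    0.88   -0.01]
  [ -0.18   -0.12    0.98]
Leontief inverse L = M⁻¹:
  [  1.0513    0.2854    0.0780]
  [  0.0261    1.1450    0.0136]
  [  0.1963    0.1926    1.0364]
Total output x = L · d:
  x_0 = 1.0513·56 + 0.2854·80 + 0.0780·57 = 86.1508
  x_1 = 0.0261·56 + 1.1450·80 + 0.0136·57 = 93.8384
  x_2 = 0.1963·56 + 0.1926·80 + 1.0364·57 = 85.4773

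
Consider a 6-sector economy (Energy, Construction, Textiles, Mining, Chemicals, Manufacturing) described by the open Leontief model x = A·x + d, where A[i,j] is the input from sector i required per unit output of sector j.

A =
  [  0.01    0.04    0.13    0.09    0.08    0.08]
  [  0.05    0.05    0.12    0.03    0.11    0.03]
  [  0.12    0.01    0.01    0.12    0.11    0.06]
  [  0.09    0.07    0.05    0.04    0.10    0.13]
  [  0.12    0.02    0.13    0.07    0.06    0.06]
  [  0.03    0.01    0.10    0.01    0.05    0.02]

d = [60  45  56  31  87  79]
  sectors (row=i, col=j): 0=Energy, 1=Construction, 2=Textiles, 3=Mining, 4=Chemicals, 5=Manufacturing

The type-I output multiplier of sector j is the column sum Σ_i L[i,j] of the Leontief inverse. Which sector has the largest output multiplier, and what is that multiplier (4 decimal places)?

Textiles (1.8888)

Form M = I − A:
  [  0.99   -0.04   -0.13   -0.09   -0.08   -0.08]
  [ -0.05    0.95   -0.12   -0.03   -0.11   -0.03]
  [ -0.12   -0.01    0.99   -0.12   -0.11   -0.06]
  [ -0.09   -0.07   -0.05    0.96   -0.10   -0.13]
  [ -0.12   -0.02   -0.13   -0.07    0.94   -0.06]
  [ -0.03   -0.01   -0.10   -0.01   -0.05    0.98]
Leontief inverse L = M⁻¹:
  [  1.0692    0.0614    0.1862    0.1371    0.1413    0.1274]
  [  0.1049    1.0690    0.1766    0.0782    0.1669    0.0727]
  [  0.1715    0.0355    1.0789    0.1655    0.1686    0.1134]
  [  0.1436    0.0927    0.1242    1.0873    0.1627    0.1764]
  [  0.1771    0.0437    0.1942    0.1255    1.1261    0.1133]
  [  0.0618    0.0196    0.1288    0.0394    0.0824    1.0442]
Total output x = L · d:
  x_0 = 1.0692·60 + 0.0614·45 + 0.1862·56 + 0.1371·31 + 0.1413·87 + 0.1274·79 = 103.9520
  x_1 = 0.1049·60 + 1.0690·45 + 0.1766·56 + 0.0782·31 + 0.1669·87 + 0.0727·79 = 86.9715
  x_2 = 0.1715·60 + 0.0355·45 + 1.0789·56 + 0.1655·31 + 0.1686·87 + 0.1134·79 = 101.0700
  x_3 = 0.1436·60 + 0.0927·45 + 0.1242·56 + 1.0873·31 + 0.1627·87 + 0.1764·79 = 81.5345
  x_4 = 0.1771·60 + 0.0437·45 + 0.1942·56 + 0.1255·31 + 1.1261·87 + 0.1133·79 = 134.2775
  x_5 = 0.0618·60 + 0.0196·45 + 0.1288·56 + 0.0394·31 + 0.0824·87 + 1.0442·79 = 102.6781
Output multipliers (column sums of L):
  Energy: 1.7282
  Construction: 1.3219
  Textiles: 1.8888
  Mining: 1.6330
  Chemicals: 1.8480
  Manufacturing: 1.6474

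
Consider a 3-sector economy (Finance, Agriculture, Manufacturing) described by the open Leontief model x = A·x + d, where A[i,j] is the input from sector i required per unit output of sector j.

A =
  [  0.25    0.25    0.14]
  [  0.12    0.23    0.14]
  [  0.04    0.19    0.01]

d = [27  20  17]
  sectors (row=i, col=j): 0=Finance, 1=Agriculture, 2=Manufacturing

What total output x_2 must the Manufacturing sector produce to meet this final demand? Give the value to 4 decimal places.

26.9008

Form M = I − A:
  [  0.75   -0.25   -0.14]
  [ -0.12    0.77   -0.14]
  [ -0.04   -0.19    0.99]
Leontief inverse L = M⁻¹:
  [  1.4336    0.5341    0.2783]
  [  0.2424    1.4360    0.2373]
  [  0.1044    0.2972    1.0669]
Total output x = L · d:
  x_0 = 1.4336·27 + 0.5341·20 + 0.2783·17 = 54.1213
  x_1 = 0.2424·27 + 1.4360·20 + 0.2373·17 = 39.2996
  x_2 = 0.1044·27 + 0.2972·20 + 1.0669·17 = 26.9008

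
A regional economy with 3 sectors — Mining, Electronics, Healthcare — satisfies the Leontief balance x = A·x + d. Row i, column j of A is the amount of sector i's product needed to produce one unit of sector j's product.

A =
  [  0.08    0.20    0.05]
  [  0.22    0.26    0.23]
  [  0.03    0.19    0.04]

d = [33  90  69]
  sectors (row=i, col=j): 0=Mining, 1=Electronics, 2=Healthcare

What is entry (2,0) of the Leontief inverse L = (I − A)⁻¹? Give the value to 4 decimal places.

L[2,0] = 0.1130

Form M = I − A:
  [  0.92   -0.20   -0.05]
  [ -0.22    0.74   -0.23]
  [ -0.03   -0.19    0.96]
Leontief inverse L = M⁻¹:
  [  1.1768    0.3557    0.1465]
  [  0.3850    1.5563    0.3929]
  [  0.1130    0.3191    1.1240]
Total output x = L · d:
  x_0 = 1.1768·33 + 0.3557·90 + 0.1465·69 = 80.9524
  x_1 = 0.3850·33 + 1.5563·90 + 0.3929·69 = 179.8796
  x_2 = 0.1130·33 + 0.3191·90 + 1.1240·69 = 110.0059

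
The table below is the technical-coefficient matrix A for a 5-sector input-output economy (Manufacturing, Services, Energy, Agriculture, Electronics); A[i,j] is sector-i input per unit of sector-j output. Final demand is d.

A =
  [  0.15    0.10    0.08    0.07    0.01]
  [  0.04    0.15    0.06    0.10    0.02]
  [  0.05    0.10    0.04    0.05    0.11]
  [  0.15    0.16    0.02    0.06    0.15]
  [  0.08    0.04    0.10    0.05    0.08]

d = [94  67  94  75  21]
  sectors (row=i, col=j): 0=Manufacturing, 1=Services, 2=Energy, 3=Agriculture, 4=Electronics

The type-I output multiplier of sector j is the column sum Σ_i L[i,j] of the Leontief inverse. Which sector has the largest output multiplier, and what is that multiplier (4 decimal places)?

Form M = I − A:
  [  0.85   -0.10   -0.08   -0.07   -0.01]
  [ -0.04    0.85   -0.06   -0.10   -0.02]
  [ -0.05   -0.10    0.96   -0.05   -0.11]
  [ -0.15   -0.16   -0.02    0.94   -0.15]
  [ -0.08   -0.04   -0.10   -0.05    0.92]
Leontief inverse L = M⁻¹:
  [  1.2180    0.1823    0.1207    0.1192    0.0511]
  [  0.0951    1.2292    0.0944    0.1462    0.0629]
  [  0.1009    0.1625    1.0775    0.0900    0.1481]
  [  0.2340    0.2579    0.0800    1.1236    0.2009]
  [  0.1337    0.1010    0.1361    0.0876    1.1212]
Total output x = L · d:
  x_0 = 1.2180·94 + 0.1823·67 + 0.1207·94 + 0.1192·75 + 0.0511·21 = 148.0703
  x_1 = 0.0951·94 + 1.2292·67 + 0.0944·94 + 0.1462·75 + 0.0629·21 = 112.4559
  x_2 = 0.1009·94 + 0.1625·67 + 1.0775·94 + 0.0900·75 + 0.1481·21 = 131.5206
  x_3 = 0.2340·94 + 0.2579·67 + 0.0800·94 + 1.1236·75 + 0.2009·21 = 135.2870
  x_4 = 0.1337·94 + 0.1010·67 + 0.1361·94 + 0.0876·75 + 1.1212·21 = 62.2394
Output multipliers (column sums of L):
  Manufacturing: 1.7817
  Services: 1.9330
  Energy: 1.5086
  Agriculture: 1.5667
  Electronics: 1.5842

Services (1.9330)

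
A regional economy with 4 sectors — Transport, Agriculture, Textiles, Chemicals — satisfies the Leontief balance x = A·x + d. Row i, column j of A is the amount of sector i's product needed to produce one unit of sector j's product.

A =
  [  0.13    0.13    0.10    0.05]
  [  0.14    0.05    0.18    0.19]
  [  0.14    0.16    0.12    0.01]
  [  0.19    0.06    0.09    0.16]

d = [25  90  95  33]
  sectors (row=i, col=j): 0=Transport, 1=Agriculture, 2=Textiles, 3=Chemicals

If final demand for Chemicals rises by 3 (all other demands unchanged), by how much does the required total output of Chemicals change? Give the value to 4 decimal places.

Form M = I − A:
  [  0.87   -0.13   -0.10   -0.05]
  [ -0.14    0.95   -0.18   -0.19]
  [ -0.14   -0.16    0.88   -0.01]
  [ -0.19   -0.06   -0.09    0.84]
Leontief inverse L = M⁻¹:
  [  1.2422    0.2110    0.1970    0.1240]
  [  0.2974    1.1619    0.3005    0.2841]
  [  0.2554    0.2466    1.2246    0.0856]
  [  0.3296    0.1571    0.1972    1.2480]
Total output x = L · d:
  x_0 = 1.2422·25 + 0.2110·90 + 0.1970·95 + 0.1240·33 = 72.8497
  x_1 = 0.2974·25 + 1.1619·90 + 0.3005·95 + 0.2841·33 = 149.9255
  x_2 = 0.2554·25 + 0.2466·90 + 1.2246·95 + 0.0856·33 = 147.7387
  x_3 = 0.3296·25 + 0.1571·90 + 0.1972·95 + 1.2480·33 = 82.3017
Δx_3 = L[3,3] · Δd_3 = 1.2480 · 3 = 3.7440

3.7440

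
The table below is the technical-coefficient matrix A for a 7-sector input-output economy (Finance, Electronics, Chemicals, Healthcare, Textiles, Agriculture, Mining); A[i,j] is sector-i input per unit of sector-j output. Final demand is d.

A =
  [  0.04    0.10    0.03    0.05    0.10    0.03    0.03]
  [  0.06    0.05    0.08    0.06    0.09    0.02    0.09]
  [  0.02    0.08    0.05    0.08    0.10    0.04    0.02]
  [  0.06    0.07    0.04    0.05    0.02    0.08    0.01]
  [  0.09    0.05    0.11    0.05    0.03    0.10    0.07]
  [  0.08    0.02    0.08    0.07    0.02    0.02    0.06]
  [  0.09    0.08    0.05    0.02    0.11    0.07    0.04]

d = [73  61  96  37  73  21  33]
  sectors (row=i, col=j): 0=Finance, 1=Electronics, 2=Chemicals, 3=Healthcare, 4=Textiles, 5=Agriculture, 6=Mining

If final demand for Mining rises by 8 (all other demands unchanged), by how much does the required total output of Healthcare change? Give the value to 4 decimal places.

Form M = I − A:
  [  0.96   -0.10   -0.03   -0.05   -0.10   -0.03   -0.03]
  [ -0.06    0.95   -0.08   -0.06   -0.09   -0.02   -0.09]
  [ -0.02   -0.08    0.95   -0.08   -0.10   -0.04   -0.02]
  [ -0.06   -0.07   -0.04    0.95   -0.02   -0.08   -0.01]
  [ -0.09   -0.05   -0.11   -0.05    0.97   -0.10   -0.07]
  [ -0.08   -0.02   -0.08   -0.07   -0.02    0.98   -0.06]
  [ -0.09   -0.08   -0.05   -0.02   -0.11   -0.07    0.96]
Leontief inverse L = M⁻¹:
  [  1.0822    0.1408    0.0750    0.0858    0.1427    0.0652    0.0640]
  [  0.1083    1.1018    0.1290    0.1010    0.1442    0.0630    0.1249]
  [  0.0622    0.1208    1.0952    0.1173    0.1405    0.0767    0.0523]
  [  0.0929    0.1039    0.0743    1.0817    0.0554    0.1045    0.0360]
  [  0.1397    0.1046    0.1607    0.0973    1.0886    0.1396    0.1066]
  [  0.1137    0.0614    0.1131    0.1018    0.0622    1.0503    0.0829]
  [  0.1400    0.1299    0.1030    0.0637    0.1631    0.1101    1.0798]
Total output x = L · d:
  x_0 = 1.0822·73 + 0.1408·61 + 0.0750·96 + 0.0858·37 + 0.1427·73 + 0.0652·21 + 0.0640·33 = 111.8711
  x_1 = 0.1083·73 + 1.1018·61 + 0.1290·96 + 0.1010·37 + 0.1442·73 + 0.0630·21 + 0.1249·33 = 107.2134
  x_2 = 0.0622·73 + 0.1208·61 + 1.0952·96 + 0.1173·37 + 0.1405·73 + 0.0767·21 + 0.0523·33 = 134.9779
  x_3 = 0.0929·73 + 0.1039·61 + 0.0743·96 + 1.0817·37 + 0.0554·73 + 0.1045·21 + 0.0360·33 = 67.7148
  x_4 = 0.1397·73 + 0.1046·61 + 0.1607·96 + 0.0973·37 + 1.0886·73 + 0.1396·21 + 0.1066·33 = 121.5251
  x_5 = 0.1137·73 + 0.0614·61 + 0.1131·96 + 0.1018·37 + 0.0622·73 + 1.0503·21 + 0.0829·33 = 55.9974
  x_6 = 0.1400·73 + 0.1299·61 + 0.1030·96 + 0.0637·37 + 0.1631·73 + 0.1101·21 + 1.0798·33 = 80.2461
Δx_3 = L[3,6] · Δd_6 = 0.0360 · 8 = 0.2883

0.2883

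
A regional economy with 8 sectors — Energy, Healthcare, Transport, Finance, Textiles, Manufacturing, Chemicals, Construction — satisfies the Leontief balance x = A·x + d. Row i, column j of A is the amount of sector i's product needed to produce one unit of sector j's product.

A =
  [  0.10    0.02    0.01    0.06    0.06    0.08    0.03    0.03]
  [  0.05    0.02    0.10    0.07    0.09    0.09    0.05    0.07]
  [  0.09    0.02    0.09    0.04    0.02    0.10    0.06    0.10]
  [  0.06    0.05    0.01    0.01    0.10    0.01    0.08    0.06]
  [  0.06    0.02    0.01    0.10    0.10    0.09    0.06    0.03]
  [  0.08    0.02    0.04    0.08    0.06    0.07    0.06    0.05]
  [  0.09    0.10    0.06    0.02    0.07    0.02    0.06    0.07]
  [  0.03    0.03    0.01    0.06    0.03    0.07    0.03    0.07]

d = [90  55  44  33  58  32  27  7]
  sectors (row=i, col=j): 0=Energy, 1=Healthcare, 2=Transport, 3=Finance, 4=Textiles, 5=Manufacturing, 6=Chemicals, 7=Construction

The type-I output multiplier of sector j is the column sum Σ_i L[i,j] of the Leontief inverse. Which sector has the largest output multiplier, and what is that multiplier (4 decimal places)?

Energy (2.0112)

Form M = I − A:
  [  0.90   -0.02   -0.01   -0.06   -0.06   -0.08   -0.03   -0.03]
  [ -0.05    0.98   -0.10   -0.07   -0.09   -0.09   -0.05   -0.07]
  [ -0.09   -0.02    0.91   -0.04   -0.02   -0.10   -0.06   -0.10]
  [ -0.06   -0.05   -0.01    0.99   -0.10   -0.01   -0.08   -0.06]
  [ -0.06   -0.02   -0.01   -0.10    0.90   -0.09   -0.06   -0.03]
  [ -0.08   -0.02   -0.04   -0.08   -0.06    0.93   -0.06   -0.05]
  [ -0.09   -0.10   -0.06   -0.02   -0.07   -0.02    0.94   -0.07]
  [ -0.03   -0.03   -0.01   -0.06   -0.03   -0.07   -0.03    0.93]
Leontief inverse L = M⁻¹:
  [  1.1503    0.0427    0.0302    0.1002    0.1084    0.1242    0.0664    0.0652]
  [  0.1187    1.0526    0.1350    0.1247    0.1525    0.1544    0.1026    0.1266]
  [  0.1565    0.0513    1.1239    0.0907    0.0749    0.1615    0.1072    0.1548]
  [  0.1072    0.0754    0.0337    1.0509    0.1481    0.0555    0.1151    0.0970]
  [  0.1193    0.0504    0.0353    0.1476    1.1614    0.1408    0.1068    0.0740]
  [  0.1386    0.0493    0.0668    0.1247    0.1155    1.1211    0.1039    0.0952]
  [  0.1520    0.1295    0.0959    0.0715    0.1286    0.0820    1.1051    0.1213]
  [  0.0687    0.0503    0.0288    0.0925    0.0691    0.1059    0.0609    1.1028]
Total output x = L · d:
  x_0 = 1.1503·90 + 0.0427·55 + 0.0302·44 + 0.1002·33 + 0.1084·58 + 0.1242·32 + 0.0664·27 + 0.0652·7 = 123.0185
  x_1 = 0.1187·90 + 1.0526·55 + 0.1350·44 + 0.1247·33 + 0.1525·58 + 0.1544·32 + 0.1026·27 + 0.1266·7 = 96.0672
  x_2 = 0.1565·90 + 0.0513·55 + 1.1239·44 + 0.0907·33 + 0.0749·58 + 0.1615·32 + 0.1072·27 + 0.1548·7 = 82.8377
  x_3 = 0.1072·90 + 0.0754·55 + 0.0337·44 + 1.0509·33 + 0.1481·58 + 0.0555·32 + 0.1151·27 + 0.0970·7 = 64.1105
  x_4 = 0.1193·90 + 0.0504·55 + 0.0353·44 + 0.1476·33 + 1.1614·58 + 0.1408·32 + 0.1068·27 + 0.0740·7 = 95.1976
  x_5 = 0.1386·90 + 0.0493·55 + 0.0668·44 + 0.1247·33 + 0.1155·58 + 1.1211·32 + 0.1039·27 + 0.0952·7 = 68.2878
  x_6 = 0.1520·90 + 0.1295·55 + 0.0959·44 + 0.0715·33 + 0.1286·58 + 0.0820·32 + 1.1051·27 + 0.1213·7 = 68.1517
  x_7 = 0.0687·90 + 0.0503·55 + 0.0288·44 + 0.0925·33 + 0.0691·58 + 0.1059·32 + 0.0609·27 + 1.1028·7 = 30.0303
Output multipliers (column sums of L):
  Energy: 2.0112
  Healthcare: 1.5014
  Transport: 1.5496
  Finance: 1.8028
  Textiles: 1.9585
  Manufacturing: 1.9454
  Chemicals: 1.7680
  Construction: 1.8369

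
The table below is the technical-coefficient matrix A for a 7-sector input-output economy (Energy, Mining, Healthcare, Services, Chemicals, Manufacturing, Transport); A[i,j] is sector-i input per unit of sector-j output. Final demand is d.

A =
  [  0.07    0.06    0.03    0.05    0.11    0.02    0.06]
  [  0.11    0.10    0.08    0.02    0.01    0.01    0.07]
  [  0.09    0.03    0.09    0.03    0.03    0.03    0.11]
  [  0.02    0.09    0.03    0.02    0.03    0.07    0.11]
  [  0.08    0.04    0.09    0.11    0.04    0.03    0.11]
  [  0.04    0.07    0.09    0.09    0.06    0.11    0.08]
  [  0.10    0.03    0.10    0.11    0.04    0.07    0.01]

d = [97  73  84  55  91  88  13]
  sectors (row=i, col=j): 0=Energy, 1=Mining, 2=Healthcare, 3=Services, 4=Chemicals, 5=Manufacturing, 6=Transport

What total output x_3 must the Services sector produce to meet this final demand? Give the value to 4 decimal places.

98.2748

Form M = I − A:
  [  0.93   -0.06   -0.03   -0.05   -0.11   -0.02   -0.06]
  [ -0.11    0.90   -0.08   -0.02   -0.01   -0.01   -0.07]
  [ -0.09   -0.03    0.91   -0.03   -0.03   -0.03   -0.11]
  [ -0.02   -0.09   -0.03    0.98   -0.03   -0.07   -0.11]
  [ -0.08   -0.04   -0.09   -0.11    0.96   -0.03   -0.11]
  [ -0.04   -0.07   -0.09   -0.09   -0.06    0.89   -0.08]
  [ -0.10   -0.03   -0.10   -0.11   -0.04   -0.07    0.99]
Leontief inverse L = M⁻¹:
  [  1.1240    0.1013    0.0809    0.0955    0.1433    0.0505    0.1149]
  [  0.1668    1.1410    0.1288    0.0574    0.0441    0.0363    0.1193]
  [  0.1461    0.0686    1.1428    0.0752    0.0662    0.0634    0.1615]
  [  0.0723    0.1297    0.0819    1.0628    0.0584    0.1036    0.1556]
  [  0.1438    0.0903    0.1514    0.1615    1.0807    0.0723    0.1758]
  [  0.1093    0.1275    0.1617    0.1486    0.1025    1.1603    0.1553]
  [  0.1549    0.0788    0.1542    0.1541    0.0799    0.1091    1.0770]
Total output x = L · d:
  x_0 = 1.1240·97 + 0.1013·73 + 0.0809·84 + 0.0955·55 + 0.1433·91 + 0.0505·88 + 0.1149·13 = 147.4490
  x_1 = 0.1668·97 + 1.1410·73 + 0.1288·84 + 0.0574·55 + 0.0441·91 + 0.0363·88 + 0.1193·13 = 122.2052
  x_2 = 0.1461·97 + 0.0686·73 + 1.1428·84 + 0.0752·55 + 0.0662·91 + 0.0634·88 + 0.1615·13 = 133.0230
  x_3 = 0.0723·97 + 0.1297·73 + 0.0819·84 + 1.0628·55 + 0.0584·91 + 0.1036·88 + 0.1556·13 = 98.2748
  x_4 = 0.1438·97 + 0.0903·73 + 0.1514·84 + 0.1615·55 + 1.0807·91 + 0.0723·88 + 0.1758·13 = 149.1238
  x_5 = 0.1093·97 + 0.1275·73 + 0.1617·84 + 0.1486·55 + 0.1025·91 + 1.1603·88 + 0.1553·13 = 155.1268
  x_6 = 0.1549·97 + 0.0788·73 + 0.1542·84 + 0.1541·55 + 0.0799·91 + 0.1091·88 + 1.0770·13 = 73.0782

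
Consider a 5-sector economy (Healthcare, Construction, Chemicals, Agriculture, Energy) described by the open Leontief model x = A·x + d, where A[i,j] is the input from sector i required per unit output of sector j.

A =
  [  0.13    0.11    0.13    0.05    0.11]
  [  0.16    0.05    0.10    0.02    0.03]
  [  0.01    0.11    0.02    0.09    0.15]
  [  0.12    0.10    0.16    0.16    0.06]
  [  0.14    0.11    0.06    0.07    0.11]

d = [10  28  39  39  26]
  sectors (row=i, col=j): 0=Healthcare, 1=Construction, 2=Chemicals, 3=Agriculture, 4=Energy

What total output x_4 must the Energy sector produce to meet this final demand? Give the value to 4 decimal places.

50.1937

Form M = I − A:
  [  0.87   -0.11   -0.13   -0.05   -0.11]
  [ -0.16    0.95   -0.10   -0.02   -0.03]
  [ -0.01   -0.11    0.98   -0.09   -0.15]
  [ -0.12   -0.10   -0.16    0.84   -0.06]
  [ -0.14   -0.11   -0.06   -0.07    0.89]
Leontief inverse L = M⁻¹:
  [  1.2389    0.2048    0.2172    0.1189    0.2047]
  [  0.2320    1.1165    0.1615    0.0659    0.0980]
  [  0.0990    0.1771    1.0881    0.1443    0.2113]
  [  0.2413    0.2101    0.2681    1.2524    0.1665]
  [  0.2492    0.1987    0.1486    0.1351    1.1952]
Total output x = L · d:
  x_0 = 1.2389·10 + 0.2048·28 + 0.2172·39 + 0.1189·39 + 0.2047·26 = 36.5551
  x_1 = 0.2320·10 + 1.1165·28 + 0.1615·39 + 0.0659·39 + 0.0980·26 = 44.9936
  x_2 = 0.0990·10 + 0.1771·28 + 1.0881·39 + 0.1443·39 + 0.2113·26 = 59.5075
  x_3 = 0.2413·10 + 0.2101·28 + 0.2681·39 + 1.2524·39 + 0.1665·26 = 71.9271
  x_4 = 0.2492·10 + 0.1987·28 + 0.1486·39 + 0.1351·39 + 1.1952·26 = 50.1937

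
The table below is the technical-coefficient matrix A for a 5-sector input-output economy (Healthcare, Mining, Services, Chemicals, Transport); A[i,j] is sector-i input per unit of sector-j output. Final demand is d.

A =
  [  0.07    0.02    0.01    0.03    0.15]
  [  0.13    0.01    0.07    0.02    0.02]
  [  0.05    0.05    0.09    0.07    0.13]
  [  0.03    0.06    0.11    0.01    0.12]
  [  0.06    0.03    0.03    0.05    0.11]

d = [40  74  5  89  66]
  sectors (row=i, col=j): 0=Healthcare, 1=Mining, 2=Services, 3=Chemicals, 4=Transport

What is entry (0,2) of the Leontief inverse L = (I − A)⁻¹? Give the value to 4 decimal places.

Form M = I − A:
  [  0.93   -0.02   -0.01   -0.03   -0.15]
  [ -0.13    0.99   -0.07   -0.02   -0.02]
  [ -0.05   -0.05    0.91   -0.07   -0.13]
  [ -0.03   -0.06   -0.11    0.99   -0.12]
  [ -0.06   -0.03   -0.03   -0.05    0.89]
Leontief inverse L = M⁻¹:
  [  1.0953    0.0321    0.0265    0.0456    0.1953]
  [  0.1529    1.0217    0.0866    0.0347    0.0661]
  [  0.0856    0.0699    1.1228    0.0931    0.1926]
  [  0.0623    0.0759    0.1369    1.0319    0.1713]
  [  0.0854    0.0432    0.0502    0.0654    1.1551]
Total output x = L · d:
  x_0 = 1.0953·40 + 0.0321·74 + 0.0265·5 + 0.0456·89 + 0.1953·66 = 63.2688
  x_1 = 0.1529·40 + 1.0217·74 + 0.0866·5 + 0.0347·89 + 0.0661·66 = 89.6026
  x_2 = 0.0856·40 + 0.0699·74 + 1.1228·5 + 0.0931·89 + 0.1926·66 = 35.2071
  x_3 = 0.0623·40 + 0.0759·74 + 0.1369·5 + 1.0319·89 + 0.1713·66 = 111.9366
  x_4 = 0.0854·40 + 0.0432·74 + 0.0502·5 + 0.0654·89 + 1.1551·66 = 88.9183

L[0,2] = 0.0265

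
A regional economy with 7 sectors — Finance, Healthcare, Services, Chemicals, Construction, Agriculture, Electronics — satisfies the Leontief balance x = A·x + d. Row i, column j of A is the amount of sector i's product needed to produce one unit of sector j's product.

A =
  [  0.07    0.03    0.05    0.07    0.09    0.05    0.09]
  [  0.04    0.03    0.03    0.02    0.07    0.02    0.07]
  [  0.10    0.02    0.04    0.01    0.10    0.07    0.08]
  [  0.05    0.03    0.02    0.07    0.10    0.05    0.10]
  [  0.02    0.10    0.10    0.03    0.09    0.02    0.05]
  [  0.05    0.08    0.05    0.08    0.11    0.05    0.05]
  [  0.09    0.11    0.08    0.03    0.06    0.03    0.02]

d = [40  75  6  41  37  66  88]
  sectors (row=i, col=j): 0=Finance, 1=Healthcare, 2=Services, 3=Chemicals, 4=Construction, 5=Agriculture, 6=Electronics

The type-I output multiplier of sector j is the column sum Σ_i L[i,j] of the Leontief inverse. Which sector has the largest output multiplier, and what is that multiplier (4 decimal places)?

Construction (2.0398)

Form M = I − A:
  [  0.93   -0.03   -0.05   -0.07   -0.09   -0.05   -0.09]
  [ -0.04    0.97   -0.03   -0.02   -0.07   -0.02   -0.07]
  [ -0.10   -0.02    0.96   -0.01   -0.10   -0.07   -0.08]
  [ -0.05   -0.03   -0.02    0.93   -0.10   -0.05   -0.10]
  [ -0.02   -0.10   -0.10   -0.03    0.91   -0.02   -0.05]
  [ -0.05   -0.08   -0.05   -0.08   -0.11    0.95   -0.05]
  [ -0.09   -0.11   -0.08   -0.03   -0.06   -0.03    0.98]
Leontief inverse L = M⁻¹:
  [  1.1155    0.0781    0.0948    0.1031    0.1569    0.0804    0.1384]
  [  0.0680    1.0611    0.0591    0.0385    0.1101    0.0377    0.0983]
  [  0.1425    0.0670    1.0845    0.0416    0.1631    0.0984    0.1240]
  [  0.0908    0.0774    0.0629    1.1009    0.1616    0.0769    0.1435]
  [  0.0599    0.1391    0.1383    0.0530    1.1483    0.0462    0.0931]
  [  0.0934    0.1273    0.0945    0.1127    0.1790    1.0801    0.1011]
  [  0.1310    0.1465    0.1172    0.0576    0.1208    0.0579    1.0675]
Total output x = L · d:
  x_0 = 1.1155·40 + 0.0781·75 + 0.0948·6 + 0.1031·41 + 0.1569·37 + 0.0804·66 + 0.1384·88 = 78.5677
  x_1 = 0.0680·40 + 1.0611·75 + 0.0591·6 + 0.0385·41 + 0.1101·37 + 0.0377·66 + 0.0983·88 = 99.4513
  x_2 = 0.1425·40 + 0.0670·75 + 1.0845·6 + 0.0416·41 + 0.1631·37 + 0.0984·66 + 0.1240·88 = 42.3743
  x_3 = 0.0908·40 + 0.0774·75 + 0.0629·6 + 1.1009·41 + 0.1616·37 + 0.0769·66 + 0.1435·88 = 78.6359
  x_4 = 0.0599·40 + 0.1391·75 + 0.1383·6 + 0.0530·41 + 1.1483·37 + 0.0462·66 + 0.0931·88 = 69.5547
  x_5 = 0.0934·40 + 0.1273·75 + 0.0945·6 + 0.1127·41 + 0.1790·37 + 1.0801·66 + 0.1011·88 = 105.2855
  x_6 = 0.1310·40 + 0.1465·75 + 0.1172·6 + 0.0576·41 + 0.1208·37 + 0.0579·66 + 1.0675·88 = 121.5220
Output multipliers (column sums of L):
  Finance: 1.7010
  Healthcare: 1.6966
  Services: 1.6513
  Chemicals: 1.5074
  Construction: 2.0398
  Agriculture: 1.4776
  Electronics: 1.7659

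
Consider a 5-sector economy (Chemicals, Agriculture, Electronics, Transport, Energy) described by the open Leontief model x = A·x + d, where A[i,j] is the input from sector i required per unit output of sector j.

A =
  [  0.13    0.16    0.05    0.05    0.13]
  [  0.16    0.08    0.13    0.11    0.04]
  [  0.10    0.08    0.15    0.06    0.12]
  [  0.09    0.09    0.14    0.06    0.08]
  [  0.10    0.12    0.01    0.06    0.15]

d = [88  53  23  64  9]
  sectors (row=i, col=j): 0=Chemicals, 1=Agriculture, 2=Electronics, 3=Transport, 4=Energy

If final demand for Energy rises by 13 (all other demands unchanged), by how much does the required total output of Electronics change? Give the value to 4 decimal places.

Form M = I − A:
  [  0.87   -0.16   -0.05   -0.05   -0.13]
  [ -0.16    0.92   -0.13   -0.11   -0.04]
  [ -0.10   -0.08    0.85   -0.06   -0.12]
  [ -0.09   -0.09   -0.14    0.94   -0.08]
  [ -0.10   -0.12   -0.01   -0.06    0.85]
Leontief inverse L = M⁻¹:
  [  1.2554    0.2732    0.1386    0.1227    0.2360]
  [  0.2814    1.1928    0.2302    0.1787    0.1485]
  [  0.2168    0.1881    1.2417    0.1274    0.2293]
  [  0.1968    0.1867    0.2270    1.1219    0.1765]
  [  0.2039    0.2159    0.0794    0.1204    1.2404]
Total output x = L · d:
  x_0 = 1.2554·88 + 0.2732·53 + 0.1386·23 + 0.1227·64 + 0.2360·9 = 138.1143
  x_1 = 0.2814·88 + 1.1928·53 + 0.2302·23 + 0.1787·64 + 0.1485·9 = 106.0432
  x_2 = 0.2168·88 + 0.1881·53 + 1.2417·23 + 0.1274·64 + 0.2293·9 = 67.8277
  x_3 = 0.1968·88 + 0.1867·53 + 0.2270·23 + 1.1219·64 + 0.1765·9 = 105.8256
  x_4 = 0.2039·88 + 0.2159·53 + 0.0794·23 + 0.1204·64 + 1.2404·9 = 50.0758
Δx_2 = L[2,4] · Δd_4 = 0.2293 · 13 = 2.9809

2.9809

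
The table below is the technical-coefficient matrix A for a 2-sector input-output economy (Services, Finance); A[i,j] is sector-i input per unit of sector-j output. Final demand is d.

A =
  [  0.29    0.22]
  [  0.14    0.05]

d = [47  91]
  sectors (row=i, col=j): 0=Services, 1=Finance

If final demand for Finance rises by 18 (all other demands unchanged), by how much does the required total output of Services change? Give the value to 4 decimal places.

Form M = I − A:
  [  0.71   -0.22]
  [ -0.14    0.95]
Leontief inverse L = M⁻¹:
  [  1.4758    0.3418]
  [  0.2175    1.1030]
Total output x = L · d:
  x_0 = 1.4758·47 + 0.3418·91 = 100.4661
  x_1 = 0.2175·47 + 1.1030·91 = 110.5950
Δx_0 = L[0,1] · Δd_1 = 0.3418 · 18 = 6.1519

6.1519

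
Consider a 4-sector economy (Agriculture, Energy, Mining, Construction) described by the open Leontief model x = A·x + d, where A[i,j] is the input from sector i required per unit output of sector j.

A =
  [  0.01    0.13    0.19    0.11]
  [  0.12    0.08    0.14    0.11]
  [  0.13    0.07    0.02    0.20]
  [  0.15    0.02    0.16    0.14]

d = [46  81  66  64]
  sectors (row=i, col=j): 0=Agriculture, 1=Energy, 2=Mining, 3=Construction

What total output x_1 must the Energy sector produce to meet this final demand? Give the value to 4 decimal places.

131.9896

Form M = I − A:
  [  0.99   -0.13   -0.19   -0.11]
  [ -0.12    0.92   -0.14   -0.11]
  [ -0.13   -0.07    0.98   -0.20]
  [ -0.15   -0.02   -0.16    0.86]
Leontief inverse L = M⁻¹:
  [  1.1032    0.1820    0.2773    0.2289]
  [  0.2039    1.1389    0.2394    0.2274]
  [  0.2091    0.1220    1.1281    0.3047]
  [  0.2361    0.0809    0.2638    1.2647]
Total output x = L · d:
  x_0 = 1.1032·46 + 0.1820·81 + 0.2773·66 + 0.2289·64 = 98.4342
  x_1 = 0.2039·46 + 1.1389·81 + 0.2394·66 + 0.2274·64 = 131.9896
  x_2 = 0.2091·46 + 0.1220·81 + 1.1281·66 + 0.3047·64 = 113.4579
  x_3 = 0.2361·46 + 0.0809·81 + 0.2638·66 + 1.2647·64 = 115.7653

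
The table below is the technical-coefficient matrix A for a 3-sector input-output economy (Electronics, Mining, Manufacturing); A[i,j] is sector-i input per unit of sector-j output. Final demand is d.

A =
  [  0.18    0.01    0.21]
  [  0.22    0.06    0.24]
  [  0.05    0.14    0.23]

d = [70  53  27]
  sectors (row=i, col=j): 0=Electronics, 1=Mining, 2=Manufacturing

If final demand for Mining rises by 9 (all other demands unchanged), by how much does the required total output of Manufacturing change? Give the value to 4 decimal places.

Form M = I − A:
  [  0.82   -0.01   -0.21]
  [ -0.22    0.94   -0.24]
  [ -0.05   -0.14    0.77]
Leontief inverse L = M⁻¹:
  [  1.2599    0.0677    0.3647]
  [  0.3311    1.1334    0.4436]
  [  0.1420    0.2105    1.4030]
Total output x = L · d:
  x_0 = 1.2599·70 + 0.0677·53 + 0.3647·27 = 101.6314
  x_1 = 0.3311·70 + 1.1334·53 + 0.4436·27 = 95.2274
  x_2 = 0.1420·70 + 0.2105·53 + 1.4030·27 = 58.9784
Δx_2 = L[2,1] · Δd_1 = 0.2105 · 9 = 1.8943

1.8943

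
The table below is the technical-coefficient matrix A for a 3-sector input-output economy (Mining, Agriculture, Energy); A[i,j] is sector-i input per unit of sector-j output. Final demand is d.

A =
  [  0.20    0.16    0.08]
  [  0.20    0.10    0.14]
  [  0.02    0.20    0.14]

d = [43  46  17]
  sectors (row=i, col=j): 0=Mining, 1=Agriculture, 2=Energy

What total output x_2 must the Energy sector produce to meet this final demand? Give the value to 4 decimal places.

38.4571

Form M = I − A:
  [  0.80   -0.16   -0.08]
  [ -0.20    0.90   -0.14]
  [ -0.02   -0.20    0.86]
Leontief inverse L = M⁻¹:
  [  1.3222    0.2722    0.1673]
  [  0.3098    1.2166    0.2269]
  [  0.1028    0.2893    1.2194]
Total output x = L · d:
  x_0 = 1.3222·43 + 0.2722·46 + 0.1673·17 = 72.2243
  x_1 = 0.3098·43 + 1.2166·46 + 0.2269·17 = 73.1432
  x_2 = 0.1028·43 + 0.2893·46 + 1.2194·17 = 38.4571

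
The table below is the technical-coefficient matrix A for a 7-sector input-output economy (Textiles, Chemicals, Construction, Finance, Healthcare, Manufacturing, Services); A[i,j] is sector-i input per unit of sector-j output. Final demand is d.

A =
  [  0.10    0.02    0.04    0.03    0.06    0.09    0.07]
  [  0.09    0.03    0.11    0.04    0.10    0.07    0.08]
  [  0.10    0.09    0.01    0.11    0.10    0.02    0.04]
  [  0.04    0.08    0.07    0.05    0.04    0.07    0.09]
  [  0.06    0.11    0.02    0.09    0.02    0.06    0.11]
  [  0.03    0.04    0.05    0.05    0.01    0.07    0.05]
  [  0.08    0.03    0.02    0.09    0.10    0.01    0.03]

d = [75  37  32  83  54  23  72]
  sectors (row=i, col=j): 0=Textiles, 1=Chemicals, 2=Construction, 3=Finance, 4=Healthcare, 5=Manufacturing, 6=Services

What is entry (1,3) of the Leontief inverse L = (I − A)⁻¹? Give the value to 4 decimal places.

L[1,3] = 0.1015

Form M = I − A:
  [  0.90   -0.02   -0.04   -0.03   -0.06   -0.09   -0.07]
  [ -0.09    0.97   -0.11   -0.04   -0.10   -0.07   -0.08]
  [ -0.10   -0.09    0.99   -0.11   -0.10   -0.02   -0.04]
  [ -0.04   -0.08   -0.07    0.95   -0.04   -0.07   -0.09]
  [ -0.06   -0.11   -0.02   -0.09    0.98   -0.06   -0.11]
  [ -0.03   -0.04   -0.05   -0.05   -0.01    0.93   -0.05]
  [ -0.08   -0.03   -0.02   -0.09   -0.10   -0.01    0.97]
Leontief inverse L = M⁻¹:
  [  1.1489    0.0563    0.0688    0.0738    0.0992    0.1301    0.1152]
  [  0.1556    1.0828    0.1457    0.1015    0.1545    0.1188    0.1396]
  [  0.1590    0.1370    1.0517    0.1600    0.1486    0.0710    0.1015]
  [  0.0948    0.1215    0.1053    1.1004    0.0892    0.1107    0.1391]
  [  0.1177    0.1508    0.0617    0.1399    1.0728    0.1056    0.1635]
  [  0.0654    0.0676    0.0740    0.0830    0.0414    1.0981    0.0823]
  [  0.1244    0.0685    0.0488    0.1299    0.1353    0.0483    1.0775]
Total output x = L · d:
  x_0 = 1.1489·75 + 0.0563·37 + 0.0688·32 + 0.0738·83 + 0.0992·54 + 0.1301·23 + 0.1152·72 = 113.2157
  x_1 = 0.1556·75 + 1.0828·37 + 0.1457·32 + 0.1015·83 + 0.1545·54 + 0.1188·23 + 0.1396·72 = 85.9478
  x_2 = 0.1590·75 + 0.1370·37 + 1.0517·32 + 0.1600·83 + 0.1486·54 + 0.0710·23 + 0.1015·72 = 80.8930
  x_3 = 0.0948·75 + 0.1215·37 + 0.1053·32 + 1.1004·83 + 0.0892·54 + 0.1107·23 + 0.1391·72 = 123.6800
  x_4 = 0.1177·75 + 0.1508·37 + 0.0617·32 + 0.1399·83 + 1.0728·54 + 0.1056·23 + 0.1635·72 = 100.1261
  x_5 = 0.0654·75 + 0.0676·37 + 0.0740·32 + 0.0830·83 + 0.0414·54 + 1.0981·23 + 0.0823·72 = 50.0801
  x_6 = 0.1244·75 + 0.0685·37 + 0.0488·32 + 0.1299·83 + 0.1353·54 + 0.0483·23 + 1.0775·72 = 110.2043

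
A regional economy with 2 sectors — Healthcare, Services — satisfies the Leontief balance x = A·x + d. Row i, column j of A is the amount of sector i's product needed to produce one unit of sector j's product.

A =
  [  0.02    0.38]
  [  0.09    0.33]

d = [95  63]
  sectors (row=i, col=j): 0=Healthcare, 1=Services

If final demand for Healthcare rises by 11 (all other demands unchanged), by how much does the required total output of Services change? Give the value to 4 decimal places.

1.5906

Form M = I − A:
  [  0.98   -0.38]
  [ -0.09    0.67]
Leontief inverse L = M⁻¹:
  [  1.0765    0.6105]
  [  0.1446    1.5746]
Total output x = L · d:
  x_0 = 1.0765·95 + 0.6105·63 = 140.7294
  x_1 = 0.1446·95 + 1.5746·63 = 112.9338
Δx_1 = L[1,0] · Δd_0 = 0.1446 · 11 = 1.5906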